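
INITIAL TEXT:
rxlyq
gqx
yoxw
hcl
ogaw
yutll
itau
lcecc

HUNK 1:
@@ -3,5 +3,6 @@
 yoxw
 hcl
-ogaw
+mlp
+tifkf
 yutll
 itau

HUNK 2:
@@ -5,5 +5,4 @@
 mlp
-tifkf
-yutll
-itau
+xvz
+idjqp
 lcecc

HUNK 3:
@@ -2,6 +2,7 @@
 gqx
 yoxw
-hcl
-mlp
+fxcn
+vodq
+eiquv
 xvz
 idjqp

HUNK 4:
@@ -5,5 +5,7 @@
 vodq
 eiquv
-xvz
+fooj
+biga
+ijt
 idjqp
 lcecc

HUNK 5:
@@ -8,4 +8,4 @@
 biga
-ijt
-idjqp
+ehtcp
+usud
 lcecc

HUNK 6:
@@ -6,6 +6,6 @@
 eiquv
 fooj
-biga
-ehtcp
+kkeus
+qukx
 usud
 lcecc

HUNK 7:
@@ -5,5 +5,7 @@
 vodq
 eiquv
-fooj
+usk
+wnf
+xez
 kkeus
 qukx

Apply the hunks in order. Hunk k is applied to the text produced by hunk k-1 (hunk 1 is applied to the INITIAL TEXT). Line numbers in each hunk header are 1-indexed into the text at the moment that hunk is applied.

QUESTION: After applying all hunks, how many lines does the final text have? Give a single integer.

Hunk 1: at line 3 remove [ogaw] add [mlp,tifkf] -> 9 lines: rxlyq gqx yoxw hcl mlp tifkf yutll itau lcecc
Hunk 2: at line 5 remove [tifkf,yutll,itau] add [xvz,idjqp] -> 8 lines: rxlyq gqx yoxw hcl mlp xvz idjqp lcecc
Hunk 3: at line 2 remove [hcl,mlp] add [fxcn,vodq,eiquv] -> 9 lines: rxlyq gqx yoxw fxcn vodq eiquv xvz idjqp lcecc
Hunk 4: at line 5 remove [xvz] add [fooj,biga,ijt] -> 11 lines: rxlyq gqx yoxw fxcn vodq eiquv fooj biga ijt idjqp lcecc
Hunk 5: at line 8 remove [ijt,idjqp] add [ehtcp,usud] -> 11 lines: rxlyq gqx yoxw fxcn vodq eiquv fooj biga ehtcp usud lcecc
Hunk 6: at line 6 remove [biga,ehtcp] add [kkeus,qukx] -> 11 lines: rxlyq gqx yoxw fxcn vodq eiquv fooj kkeus qukx usud lcecc
Hunk 7: at line 5 remove [fooj] add [usk,wnf,xez] -> 13 lines: rxlyq gqx yoxw fxcn vodq eiquv usk wnf xez kkeus qukx usud lcecc
Final line count: 13

Answer: 13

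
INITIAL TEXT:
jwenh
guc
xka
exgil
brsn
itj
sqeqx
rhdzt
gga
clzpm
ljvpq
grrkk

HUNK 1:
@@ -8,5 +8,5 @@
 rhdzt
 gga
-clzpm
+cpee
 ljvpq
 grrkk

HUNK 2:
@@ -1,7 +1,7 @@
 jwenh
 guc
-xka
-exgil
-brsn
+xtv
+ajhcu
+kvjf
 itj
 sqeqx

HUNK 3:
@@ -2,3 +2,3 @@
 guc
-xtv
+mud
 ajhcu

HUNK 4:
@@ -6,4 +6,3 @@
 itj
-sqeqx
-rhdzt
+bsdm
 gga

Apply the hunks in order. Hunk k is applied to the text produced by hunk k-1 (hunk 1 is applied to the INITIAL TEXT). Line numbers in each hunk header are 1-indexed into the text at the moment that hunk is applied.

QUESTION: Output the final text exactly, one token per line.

Hunk 1: at line 8 remove [clzpm] add [cpee] -> 12 lines: jwenh guc xka exgil brsn itj sqeqx rhdzt gga cpee ljvpq grrkk
Hunk 2: at line 1 remove [xka,exgil,brsn] add [xtv,ajhcu,kvjf] -> 12 lines: jwenh guc xtv ajhcu kvjf itj sqeqx rhdzt gga cpee ljvpq grrkk
Hunk 3: at line 2 remove [xtv] add [mud] -> 12 lines: jwenh guc mud ajhcu kvjf itj sqeqx rhdzt gga cpee ljvpq grrkk
Hunk 4: at line 6 remove [sqeqx,rhdzt] add [bsdm] -> 11 lines: jwenh guc mud ajhcu kvjf itj bsdm gga cpee ljvpq grrkk

Answer: jwenh
guc
mud
ajhcu
kvjf
itj
bsdm
gga
cpee
ljvpq
grrkk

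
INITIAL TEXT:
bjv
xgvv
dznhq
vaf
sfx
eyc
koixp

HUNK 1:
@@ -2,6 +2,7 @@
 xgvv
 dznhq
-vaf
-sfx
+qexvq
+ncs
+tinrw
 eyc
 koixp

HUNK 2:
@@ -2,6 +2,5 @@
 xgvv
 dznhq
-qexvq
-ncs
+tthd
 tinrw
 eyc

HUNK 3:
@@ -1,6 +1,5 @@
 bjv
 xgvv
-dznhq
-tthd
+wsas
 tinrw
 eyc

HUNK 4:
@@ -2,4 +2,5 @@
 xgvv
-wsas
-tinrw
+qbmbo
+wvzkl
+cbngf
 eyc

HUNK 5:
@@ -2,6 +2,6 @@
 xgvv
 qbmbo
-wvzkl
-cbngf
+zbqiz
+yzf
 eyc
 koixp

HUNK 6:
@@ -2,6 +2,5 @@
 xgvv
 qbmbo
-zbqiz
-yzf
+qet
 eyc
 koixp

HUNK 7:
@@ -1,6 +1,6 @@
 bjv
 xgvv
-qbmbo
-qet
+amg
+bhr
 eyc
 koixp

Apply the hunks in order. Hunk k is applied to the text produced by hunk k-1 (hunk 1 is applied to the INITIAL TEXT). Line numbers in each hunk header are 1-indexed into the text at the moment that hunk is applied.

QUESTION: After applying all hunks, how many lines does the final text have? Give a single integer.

Answer: 6

Derivation:
Hunk 1: at line 2 remove [vaf,sfx] add [qexvq,ncs,tinrw] -> 8 lines: bjv xgvv dznhq qexvq ncs tinrw eyc koixp
Hunk 2: at line 2 remove [qexvq,ncs] add [tthd] -> 7 lines: bjv xgvv dznhq tthd tinrw eyc koixp
Hunk 3: at line 1 remove [dznhq,tthd] add [wsas] -> 6 lines: bjv xgvv wsas tinrw eyc koixp
Hunk 4: at line 2 remove [wsas,tinrw] add [qbmbo,wvzkl,cbngf] -> 7 lines: bjv xgvv qbmbo wvzkl cbngf eyc koixp
Hunk 5: at line 2 remove [wvzkl,cbngf] add [zbqiz,yzf] -> 7 lines: bjv xgvv qbmbo zbqiz yzf eyc koixp
Hunk 6: at line 2 remove [zbqiz,yzf] add [qet] -> 6 lines: bjv xgvv qbmbo qet eyc koixp
Hunk 7: at line 1 remove [qbmbo,qet] add [amg,bhr] -> 6 lines: bjv xgvv amg bhr eyc koixp
Final line count: 6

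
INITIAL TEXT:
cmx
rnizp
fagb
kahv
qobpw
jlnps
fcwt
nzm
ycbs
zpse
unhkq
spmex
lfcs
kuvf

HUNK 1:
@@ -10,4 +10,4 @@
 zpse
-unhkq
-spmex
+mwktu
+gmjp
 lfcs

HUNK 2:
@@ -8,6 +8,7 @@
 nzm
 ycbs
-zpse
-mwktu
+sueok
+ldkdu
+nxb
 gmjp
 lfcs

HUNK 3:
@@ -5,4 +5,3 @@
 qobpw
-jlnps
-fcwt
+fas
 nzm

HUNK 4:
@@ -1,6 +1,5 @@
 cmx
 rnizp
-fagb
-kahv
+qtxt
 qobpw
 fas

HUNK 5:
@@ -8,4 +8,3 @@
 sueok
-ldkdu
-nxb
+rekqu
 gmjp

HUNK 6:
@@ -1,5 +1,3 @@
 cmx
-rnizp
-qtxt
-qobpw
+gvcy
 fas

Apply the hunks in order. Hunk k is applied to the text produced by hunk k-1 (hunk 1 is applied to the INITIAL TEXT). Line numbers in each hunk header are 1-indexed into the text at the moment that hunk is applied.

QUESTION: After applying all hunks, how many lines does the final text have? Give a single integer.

Hunk 1: at line 10 remove [unhkq,spmex] add [mwktu,gmjp] -> 14 lines: cmx rnizp fagb kahv qobpw jlnps fcwt nzm ycbs zpse mwktu gmjp lfcs kuvf
Hunk 2: at line 8 remove [zpse,mwktu] add [sueok,ldkdu,nxb] -> 15 lines: cmx rnizp fagb kahv qobpw jlnps fcwt nzm ycbs sueok ldkdu nxb gmjp lfcs kuvf
Hunk 3: at line 5 remove [jlnps,fcwt] add [fas] -> 14 lines: cmx rnizp fagb kahv qobpw fas nzm ycbs sueok ldkdu nxb gmjp lfcs kuvf
Hunk 4: at line 1 remove [fagb,kahv] add [qtxt] -> 13 lines: cmx rnizp qtxt qobpw fas nzm ycbs sueok ldkdu nxb gmjp lfcs kuvf
Hunk 5: at line 8 remove [ldkdu,nxb] add [rekqu] -> 12 lines: cmx rnizp qtxt qobpw fas nzm ycbs sueok rekqu gmjp lfcs kuvf
Hunk 6: at line 1 remove [rnizp,qtxt,qobpw] add [gvcy] -> 10 lines: cmx gvcy fas nzm ycbs sueok rekqu gmjp lfcs kuvf
Final line count: 10

Answer: 10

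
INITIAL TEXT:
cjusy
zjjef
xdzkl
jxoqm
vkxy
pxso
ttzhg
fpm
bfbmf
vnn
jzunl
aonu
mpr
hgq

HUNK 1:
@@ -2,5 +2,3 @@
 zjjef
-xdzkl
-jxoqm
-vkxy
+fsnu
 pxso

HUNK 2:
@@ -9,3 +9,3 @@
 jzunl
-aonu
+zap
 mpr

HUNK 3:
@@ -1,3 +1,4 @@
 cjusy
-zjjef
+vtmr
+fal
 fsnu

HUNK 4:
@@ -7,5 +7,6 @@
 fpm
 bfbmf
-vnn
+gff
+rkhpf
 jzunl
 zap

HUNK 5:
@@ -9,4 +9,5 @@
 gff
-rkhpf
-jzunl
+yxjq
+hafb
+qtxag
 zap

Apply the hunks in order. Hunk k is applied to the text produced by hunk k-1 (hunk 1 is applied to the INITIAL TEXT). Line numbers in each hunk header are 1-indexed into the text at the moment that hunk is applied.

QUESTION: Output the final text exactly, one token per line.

Answer: cjusy
vtmr
fal
fsnu
pxso
ttzhg
fpm
bfbmf
gff
yxjq
hafb
qtxag
zap
mpr
hgq

Derivation:
Hunk 1: at line 2 remove [xdzkl,jxoqm,vkxy] add [fsnu] -> 12 lines: cjusy zjjef fsnu pxso ttzhg fpm bfbmf vnn jzunl aonu mpr hgq
Hunk 2: at line 9 remove [aonu] add [zap] -> 12 lines: cjusy zjjef fsnu pxso ttzhg fpm bfbmf vnn jzunl zap mpr hgq
Hunk 3: at line 1 remove [zjjef] add [vtmr,fal] -> 13 lines: cjusy vtmr fal fsnu pxso ttzhg fpm bfbmf vnn jzunl zap mpr hgq
Hunk 4: at line 7 remove [vnn] add [gff,rkhpf] -> 14 lines: cjusy vtmr fal fsnu pxso ttzhg fpm bfbmf gff rkhpf jzunl zap mpr hgq
Hunk 5: at line 9 remove [rkhpf,jzunl] add [yxjq,hafb,qtxag] -> 15 lines: cjusy vtmr fal fsnu pxso ttzhg fpm bfbmf gff yxjq hafb qtxag zap mpr hgq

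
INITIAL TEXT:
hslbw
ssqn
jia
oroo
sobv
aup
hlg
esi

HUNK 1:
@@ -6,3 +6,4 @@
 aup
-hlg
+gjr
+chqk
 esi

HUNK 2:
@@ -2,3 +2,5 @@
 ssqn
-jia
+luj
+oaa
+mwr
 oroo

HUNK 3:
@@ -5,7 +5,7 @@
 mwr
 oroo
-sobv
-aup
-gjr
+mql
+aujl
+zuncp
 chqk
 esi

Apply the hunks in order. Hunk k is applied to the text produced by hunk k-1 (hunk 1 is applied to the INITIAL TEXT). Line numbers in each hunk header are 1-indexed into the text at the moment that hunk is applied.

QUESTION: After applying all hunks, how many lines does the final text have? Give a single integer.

Hunk 1: at line 6 remove [hlg] add [gjr,chqk] -> 9 lines: hslbw ssqn jia oroo sobv aup gjr chqk esi
Hunk 2: at line 2 remove [jia] add [luj,oaa,mwr] -> 11 lines: hslbw ssqn luj oaa mwr oroo sobv aup gjr chqk esi
Hunk 3: at line 5 remove [sobv,aup,gjr] add [mql,aujl,zuncp] -> 11 lines: hslbw ssqn luj oaa mwr oroo mql aujl zuncp chqk esi
Final line count: 11

Answer: 11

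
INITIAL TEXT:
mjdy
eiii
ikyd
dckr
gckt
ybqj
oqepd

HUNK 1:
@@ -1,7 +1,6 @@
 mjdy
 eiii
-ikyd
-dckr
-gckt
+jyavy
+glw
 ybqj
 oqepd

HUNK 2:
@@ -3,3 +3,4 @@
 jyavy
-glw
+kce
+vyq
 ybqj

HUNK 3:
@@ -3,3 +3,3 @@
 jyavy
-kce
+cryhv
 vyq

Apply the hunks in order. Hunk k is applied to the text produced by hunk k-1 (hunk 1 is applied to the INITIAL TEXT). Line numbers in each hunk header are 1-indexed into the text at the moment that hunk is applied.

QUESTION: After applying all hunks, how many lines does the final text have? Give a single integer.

Hunk 1: at line 1 remove [ikyd,dckr,gckt] add [jyavy,glw] -> 6 lines: mjdy eiii jyavy glw ybqj oqepd
Hunk 2: at line 3 remove [glw] add [kce,vyq] -> 7 lines: mjdy eiii jyavy kce vyq ybqj oqepd
Hunk 3: at line 3 remove [kce] add [cryhv] -> 7 lines: mjdy eiii jyavy cryhv vyq ybqj oqepd
Final line count: 7

Answer: 7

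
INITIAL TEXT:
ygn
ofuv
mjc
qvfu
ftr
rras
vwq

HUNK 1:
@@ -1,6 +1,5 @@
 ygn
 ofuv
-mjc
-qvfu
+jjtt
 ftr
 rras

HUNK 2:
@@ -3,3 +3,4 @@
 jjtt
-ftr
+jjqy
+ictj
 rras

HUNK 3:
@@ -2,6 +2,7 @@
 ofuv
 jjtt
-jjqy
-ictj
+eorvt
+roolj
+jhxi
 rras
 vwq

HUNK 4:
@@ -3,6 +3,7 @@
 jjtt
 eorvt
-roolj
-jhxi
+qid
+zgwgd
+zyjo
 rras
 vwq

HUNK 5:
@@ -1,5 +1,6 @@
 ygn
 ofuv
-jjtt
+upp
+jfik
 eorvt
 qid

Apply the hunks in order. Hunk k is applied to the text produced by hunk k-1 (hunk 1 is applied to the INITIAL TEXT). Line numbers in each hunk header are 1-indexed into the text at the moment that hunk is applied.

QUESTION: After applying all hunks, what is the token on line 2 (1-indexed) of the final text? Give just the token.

Answer: ofuv

Derivation:
Hunk 1: at line 1 remove [mjc,qvfu] add [jjtt] -> 6 lines: ygn ofuv jjtt ftr rras vwq
Hunk 2: at line 3 remove [ftr] add [jjqy,ictj] -> 7 lines: ygn ofuv jjtt jjqy ictj rras vwq
Hunk 3: at line 2 remove [jjqy,ictj] add [eorvt,roolj,jhxi] -> 8 lines: ygn ofuv jjtt eorvt roolj jhxi rras vwq
Hunk 4: at line 3 remove [roolj,jhxi] add [qid,zgwgd,zyjo] -> 9 lines: ygn ofuv jjtt eorvt qid zgwgd zyjo rras vwq
Hunk 5: at line 1 remove [jjtt] add [upp,jfik] -> 10 lines: ygn ofuv upp jfik eorvt qid zgwgd zyjo rras vwq
Final line 2: ofuv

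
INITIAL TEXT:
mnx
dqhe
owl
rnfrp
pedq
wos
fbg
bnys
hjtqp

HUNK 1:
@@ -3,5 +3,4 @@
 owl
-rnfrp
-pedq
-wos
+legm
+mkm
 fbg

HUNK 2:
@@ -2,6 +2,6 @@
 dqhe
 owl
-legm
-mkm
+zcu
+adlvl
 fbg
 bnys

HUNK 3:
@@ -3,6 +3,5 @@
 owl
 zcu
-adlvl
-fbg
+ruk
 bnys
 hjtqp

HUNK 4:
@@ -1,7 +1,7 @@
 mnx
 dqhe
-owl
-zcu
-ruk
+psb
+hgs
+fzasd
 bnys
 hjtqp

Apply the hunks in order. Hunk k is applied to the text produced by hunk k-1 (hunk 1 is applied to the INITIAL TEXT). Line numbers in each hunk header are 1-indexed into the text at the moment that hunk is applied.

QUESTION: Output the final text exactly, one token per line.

Answer: mnx
dqhe
psb
hgs
fzasd
bnys
hjtqp

Derivation:
Hunk 1: at line 3 remove [rnfrp,pedq,wos] add [legm,mkm] -> 8 lines: mnx dqhe owl legm mkm fbg bnys hjtqp
Hunk 2: at line 2 remove [legm,mkm] add [zcu,adlvl] -> 8 lines: mnx dqhe owl zcu adlvl fbg bnys hjtqp
Hunk 3: at line 3 remove [adlvl,fbg] add [ruk] -> 7 lines: mnx dqhe owl zcu ruk bnys hjtqp
Hunk 4: at line 1 remove [owl,zcu,ruk] add [psb,hgs,fzasd] -> 7 lines: mnx dqhe psb hgs fzasd bnys hjtqp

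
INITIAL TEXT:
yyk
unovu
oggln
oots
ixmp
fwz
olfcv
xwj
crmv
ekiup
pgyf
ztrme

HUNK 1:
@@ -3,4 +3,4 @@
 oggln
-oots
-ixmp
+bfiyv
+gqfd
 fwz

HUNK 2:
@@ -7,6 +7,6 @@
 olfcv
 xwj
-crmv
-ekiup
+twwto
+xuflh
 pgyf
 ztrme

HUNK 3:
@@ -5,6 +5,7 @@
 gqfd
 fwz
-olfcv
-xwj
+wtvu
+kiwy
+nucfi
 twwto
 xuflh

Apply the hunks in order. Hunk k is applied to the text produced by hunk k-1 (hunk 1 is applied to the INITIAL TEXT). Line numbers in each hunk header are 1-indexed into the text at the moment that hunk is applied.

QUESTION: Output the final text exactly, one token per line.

Hunk 1: at line 3 remove [oots,ixmp] add [bfiyv,gqfd] -> 12 lines: yyk unovu oggln bfiyv gqfd fwz olfcv xwj crmv ekiup pgyf ztrme
Hunk 2: at line 7 remove [crmv,ekiup] add [twwto,xuflh] -> 12 lines: yyk unovu oggln bfiyv gqfd fwz olfcv xwj twwto xuflh pgyf ztrme
Hunk 3: at line 5 remove [olfcv,xwj] add [wtvu,kiwy,nucfi] -> 13 lines: yyk unovu oggln bfiyv gqfd fwz wtvu kiwy nucfi twwto xuflh pgyf ztrme

Answer: yyk
unovu
oggln
bfiyv
gqfd
fwz
wtvu
kiwy
nucfi
twwto
xuflh
pgyf
ztrme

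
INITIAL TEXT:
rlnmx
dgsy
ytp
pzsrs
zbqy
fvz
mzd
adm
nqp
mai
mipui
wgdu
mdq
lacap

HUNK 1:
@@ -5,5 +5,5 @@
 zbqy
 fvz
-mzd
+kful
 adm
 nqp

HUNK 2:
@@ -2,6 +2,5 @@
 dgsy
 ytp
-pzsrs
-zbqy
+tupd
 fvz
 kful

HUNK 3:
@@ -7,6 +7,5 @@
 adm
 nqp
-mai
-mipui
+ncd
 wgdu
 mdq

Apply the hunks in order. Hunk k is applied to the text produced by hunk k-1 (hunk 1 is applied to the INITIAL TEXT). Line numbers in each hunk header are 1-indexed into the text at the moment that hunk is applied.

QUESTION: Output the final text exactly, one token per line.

Hunk 1: at line 5 remove [mzd] add [kful] -> 14 lines: rlnmx dgsy ytp pzsrs zbqy fvz kful adm nqp mai mipui wgdu mdq lacap
Hunk 2: at line 2 remove [pzsrs,zbqy] add [tupd] -> 13 lines: rlnmx dgsy ytp tupd fvz kful adm nqp mai mipui wgdu mdq lacap
Hunk 3: at line 7 remove [mai,mipui] add [ncd] -> 12 lines: rlnmx dgsy ytp tupd fvz kful adm nqp ncd wgdu mdq lacap

Answer: rlnmx
dgsy
ytp
tupd
fvz
kful
adm
nqp
ncd
wgdu
mdq
lacap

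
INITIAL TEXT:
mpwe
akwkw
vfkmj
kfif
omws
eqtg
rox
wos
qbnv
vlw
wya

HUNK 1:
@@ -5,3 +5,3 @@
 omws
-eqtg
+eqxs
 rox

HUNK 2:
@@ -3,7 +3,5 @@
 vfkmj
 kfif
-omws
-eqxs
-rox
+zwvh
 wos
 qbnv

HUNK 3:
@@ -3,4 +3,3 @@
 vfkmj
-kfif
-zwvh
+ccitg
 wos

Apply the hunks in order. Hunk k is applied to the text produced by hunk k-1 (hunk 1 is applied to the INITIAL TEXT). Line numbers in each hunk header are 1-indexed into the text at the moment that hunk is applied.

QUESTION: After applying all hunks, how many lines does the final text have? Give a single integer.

Answer: 8

Derivation:
Hunk 1: at line 5 remove [eqtg] add [eqxs] -> 11 lines: mpwe akwkw vfkmj kfif omws eqxs rox wos qbnv vlw wya
Hunk 2: at line 3 remove [omws,eqxs,rox] add [zwvh] -> 9 lines: mpwe akwkw vfkmj kfif zwvh wos qbnv vlw wya
Hunk 3: at line 3 remove [kfif,zwvh] add [ccitg] -> 8 lines: mpwe akwkw vfkmj ccitg wos qbnv vlw wya
Final line count: 8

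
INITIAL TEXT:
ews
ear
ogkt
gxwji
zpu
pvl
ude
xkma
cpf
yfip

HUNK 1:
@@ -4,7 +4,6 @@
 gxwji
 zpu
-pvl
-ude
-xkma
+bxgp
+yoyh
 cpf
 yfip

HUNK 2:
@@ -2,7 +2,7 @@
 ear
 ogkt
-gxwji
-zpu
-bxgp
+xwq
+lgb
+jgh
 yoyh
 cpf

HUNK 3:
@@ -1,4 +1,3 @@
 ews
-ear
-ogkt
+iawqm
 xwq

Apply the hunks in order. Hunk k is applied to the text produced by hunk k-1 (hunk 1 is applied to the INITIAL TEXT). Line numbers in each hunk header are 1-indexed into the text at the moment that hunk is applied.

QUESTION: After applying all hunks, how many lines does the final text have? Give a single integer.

Hunk 1: at line 4 remove [pvl,ude,xkma] add [bxgp,yoyh] -> 9 lines: ews ear ogkt gxwji zpu bxgp yoyh cpf yfip
Hunk 2: at line 2 remove [gxwji,zpu,bxgp] add [xwq,lgb,jgh] -> 9 lines: ews ear ogkt xwq lgb jgh yoyh cpf yfip
Hunk 3: at line 1 remove [ear,ogkt] add [iawqm] -> 8 lines: ews iawqm xwq lgb jgh yoyh cpf yfip
Final line count: 8

Answer: 8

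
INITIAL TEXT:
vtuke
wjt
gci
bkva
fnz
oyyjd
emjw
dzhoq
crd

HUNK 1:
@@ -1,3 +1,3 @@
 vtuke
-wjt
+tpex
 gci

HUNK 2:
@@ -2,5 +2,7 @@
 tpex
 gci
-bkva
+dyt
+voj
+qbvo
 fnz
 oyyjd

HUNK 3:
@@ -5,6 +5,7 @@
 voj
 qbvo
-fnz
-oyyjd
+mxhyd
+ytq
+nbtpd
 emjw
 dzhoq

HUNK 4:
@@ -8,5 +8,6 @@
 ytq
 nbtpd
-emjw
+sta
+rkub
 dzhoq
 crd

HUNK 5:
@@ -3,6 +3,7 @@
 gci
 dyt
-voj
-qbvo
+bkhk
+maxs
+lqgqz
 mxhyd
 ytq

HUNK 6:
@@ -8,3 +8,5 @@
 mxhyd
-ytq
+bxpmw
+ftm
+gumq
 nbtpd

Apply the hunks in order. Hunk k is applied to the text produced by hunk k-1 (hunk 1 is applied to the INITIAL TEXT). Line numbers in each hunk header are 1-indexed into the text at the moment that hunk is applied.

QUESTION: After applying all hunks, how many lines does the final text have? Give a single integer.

Answer: 16

Derivation:
Hunk 1: at line 1 remove [wjt] add [tpex] -> 9 lines: vtuke tpex gci bkva fnz oyyjd emjw dzhoq crd
Hunk 2: at line 2 remove [bkva] add [dyt,voj,qbvo] -> 11 lines: vtuke tpex gci dyt voj qbvo fnz oyyjd emjw dzhoq crd
Hunk 3: at line 5 remove [fnz,oyyjd] add [mxhyd,ytq,nbtpd] -> 12 lines: vtuke tpex gci dyt voj qbvo mxhyd ytq nbtpd emjw dzhoq crd
Hunk 4: at line 8 remove [emjw] add [sta,rkub] -> 13 lines: vtuke tpex gci dyt voj qbvo mxhyd ytq nbtpd sta rkub dzhoq crd
Hunk 5: at line 3 remove [voj,qbvo] add [bkhk,maxs,lqgqz] -> 14 lines: vtuke tpex gci dyt bkhk maxs lqgqz mxhyd ytq nbtpd sta rkub dzhoq crd
Hunk 6: at line 8 remove [ytq] add [bxpmw,ftm,gumq] -> 16 lines: vtuke tpex gci dyt bkhk maxs lqgqz mxhyd bxpmw ftm gumq nbtpd sta rkub dzhoq crd
Final line count: 16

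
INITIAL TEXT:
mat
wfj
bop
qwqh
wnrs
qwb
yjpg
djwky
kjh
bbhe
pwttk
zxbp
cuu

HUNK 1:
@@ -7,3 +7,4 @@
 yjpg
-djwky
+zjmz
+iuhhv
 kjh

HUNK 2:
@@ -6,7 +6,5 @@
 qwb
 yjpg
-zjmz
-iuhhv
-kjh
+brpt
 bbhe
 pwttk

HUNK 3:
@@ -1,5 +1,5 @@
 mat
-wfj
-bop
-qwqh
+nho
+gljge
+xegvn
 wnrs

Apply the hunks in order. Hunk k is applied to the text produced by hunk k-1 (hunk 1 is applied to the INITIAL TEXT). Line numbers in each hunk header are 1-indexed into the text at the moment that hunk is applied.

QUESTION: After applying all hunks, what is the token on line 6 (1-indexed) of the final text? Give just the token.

Hunk 1: at line 7 remove [djwky] add [zjmz,iuhhv] -> 14 lines: mat wfj bop qwqh wnrs qwb yjpg zjmz iuhhv kjh bbhe pwttk zxbp cuu
Hunk 2: at line 6 remove [zjmz,iuhhv,kjh] add [brpt] -> 12 lines: mat wfj bop qwqh wnrs qwb yjpg brpt bbhe pwttk zxbp cuu
Hunk 3: at line 1 remove [wfj,bop,qwqh] add [nho,gljge,xegvn] -> 12 lines: mat nho gljge xegvn wnrs qwb yjpg brpt bbhe pwttk zxbp cuu
Final line 6: qwb

Answer: qwb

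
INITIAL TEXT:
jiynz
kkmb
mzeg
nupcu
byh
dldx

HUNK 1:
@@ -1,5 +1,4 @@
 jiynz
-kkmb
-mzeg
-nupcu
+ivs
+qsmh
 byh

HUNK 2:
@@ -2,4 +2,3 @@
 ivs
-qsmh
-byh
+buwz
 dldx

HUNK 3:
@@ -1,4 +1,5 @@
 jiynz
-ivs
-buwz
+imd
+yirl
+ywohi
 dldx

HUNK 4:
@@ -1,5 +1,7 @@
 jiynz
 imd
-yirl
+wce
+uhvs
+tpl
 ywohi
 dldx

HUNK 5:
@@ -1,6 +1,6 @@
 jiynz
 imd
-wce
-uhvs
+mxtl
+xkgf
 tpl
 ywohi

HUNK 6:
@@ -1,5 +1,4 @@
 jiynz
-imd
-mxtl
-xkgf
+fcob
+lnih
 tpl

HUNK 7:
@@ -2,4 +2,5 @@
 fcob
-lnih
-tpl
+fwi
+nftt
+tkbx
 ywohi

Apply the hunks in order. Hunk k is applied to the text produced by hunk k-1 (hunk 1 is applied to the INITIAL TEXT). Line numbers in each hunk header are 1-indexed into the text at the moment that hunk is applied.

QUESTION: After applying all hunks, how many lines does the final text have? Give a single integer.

Hunk 1: at line 1 remove [kkmb,mzeg,nupcu] add [ivs,qsmh] -> 5 lines: jiynz ivs qsmh byh dldx
Hunk 2: at line 2 remove [qsmh,byh] add [buwz] -> 4 lines: jiynz ivs buwz dldx
Hunk 3: at line 1 remove [ivs,buwz] add [imd,yirl,ywohi] -> 5 lines: jiynz imd yirl ywohi dldx
Hunk 4: at line 1 remove [yirl] add [wce,uhvs,tpl] -> 7 lines: jiynz imd wce uhvs tpl ywohi dldx
Hunk 5: at line 1 remove [wce,uhvs] add [mxtl,xkgf] -> 7 lines: jiynz imd mxtl xkgf tpl ywohi dldx
Hunk 6: at line 1 remove [imd,mxtl,xkgf] add [fcob,lnih] -> 6 lines: jiynz fcob lnih tpl ywohi dldx
Hunk 7: at line 2 remove [lnih,tpl] add [fwi,nftt,tkbx] -> 7 lines: jiynz fcob fwi nftt tkbx ywohi dldx
Final line count: 7

Answer: 7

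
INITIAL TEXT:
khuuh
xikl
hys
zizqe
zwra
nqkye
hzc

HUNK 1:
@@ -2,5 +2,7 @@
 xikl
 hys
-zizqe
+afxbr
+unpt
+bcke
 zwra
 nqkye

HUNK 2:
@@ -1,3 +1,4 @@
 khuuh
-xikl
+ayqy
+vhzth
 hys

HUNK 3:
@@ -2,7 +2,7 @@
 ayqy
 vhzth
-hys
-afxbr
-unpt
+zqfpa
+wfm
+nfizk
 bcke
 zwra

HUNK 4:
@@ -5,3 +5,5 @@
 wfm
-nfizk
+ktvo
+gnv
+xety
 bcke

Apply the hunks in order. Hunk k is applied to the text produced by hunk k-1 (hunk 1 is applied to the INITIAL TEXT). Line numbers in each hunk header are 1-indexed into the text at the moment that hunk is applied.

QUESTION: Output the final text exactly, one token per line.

Answer: khuuh
ayqy
vhzth
zqfpa
wfm
ktvo
gnv
xety
bcke
zwra
nqkye
hzc

Derivation:
Hunk 1: at line 2 remove [zizqe] add [afxbr,unpt,bcke] -> 9 lines: khuuh xikl hys afxbr unpt bcke zwra nqkye hzc
Hunk 2: at line 1 remove [xikl] add [ayqy,vhzth] -> 10 lines: khuuh ayqy vhzth hys afxbr unpt bcke zwra nqkye hzc
Hunk 3: at line 2 remove [hys,afxbr,unpt] add [zqfpa,wfm,nfizk] -> 10 lines: khuuh ayqy vhzth zqfpa wfm nfizk bcke zwra nqkye hzc
Hunk 4: at line 5 remove [nfizk] add [ktvo,gnv,xety] -> 12 lines: khuuh ayqy vhzth zqfpa wfm ktvo gnv xety bcke zwra nqkye hzc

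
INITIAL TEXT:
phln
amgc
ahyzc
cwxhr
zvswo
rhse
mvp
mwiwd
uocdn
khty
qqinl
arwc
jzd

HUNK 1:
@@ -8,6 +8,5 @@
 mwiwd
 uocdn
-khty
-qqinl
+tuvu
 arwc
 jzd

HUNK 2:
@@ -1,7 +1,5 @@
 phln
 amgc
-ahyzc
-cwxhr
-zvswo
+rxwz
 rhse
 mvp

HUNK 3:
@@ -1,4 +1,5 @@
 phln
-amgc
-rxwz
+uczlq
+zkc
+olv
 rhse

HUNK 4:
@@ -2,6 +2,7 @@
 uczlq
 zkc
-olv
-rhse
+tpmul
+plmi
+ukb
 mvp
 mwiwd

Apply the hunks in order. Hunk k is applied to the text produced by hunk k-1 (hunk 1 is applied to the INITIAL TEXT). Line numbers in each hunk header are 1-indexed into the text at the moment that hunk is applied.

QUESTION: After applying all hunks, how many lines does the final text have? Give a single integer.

Hunk 1: at line 8 remove [khty,qqinl] add [tuvu] -> 12 lines: phln amgc ahyzc cwxhr zvswo rhse mvp mwiwd uocdn tuvu arwc jzd
Hunk 2: at line 1 remove [ahyzc,cwxhr,zvswo] add [rxwz] -> 10 lines: phln amgc rxwz rhse mvp mwiwd uocdn tuvu arwc jzd
Hunk 3: at line 1 remove [amgc,rxwz] add [uczlq,zkc,olv] -> 11 lines: phln uczlq zkc olv rhse mvp mwiwd uocdn tuvu arwc jzd
Hunk 4: at line 2 remove [olv,rhse] add [tpmul,plmi,ukb] -> 12 lines: phln uczlq zkc tpmul plmi ukb mvp mwiwd uocdn tuvu arwc jzd
Final line count: 12

Answer: 12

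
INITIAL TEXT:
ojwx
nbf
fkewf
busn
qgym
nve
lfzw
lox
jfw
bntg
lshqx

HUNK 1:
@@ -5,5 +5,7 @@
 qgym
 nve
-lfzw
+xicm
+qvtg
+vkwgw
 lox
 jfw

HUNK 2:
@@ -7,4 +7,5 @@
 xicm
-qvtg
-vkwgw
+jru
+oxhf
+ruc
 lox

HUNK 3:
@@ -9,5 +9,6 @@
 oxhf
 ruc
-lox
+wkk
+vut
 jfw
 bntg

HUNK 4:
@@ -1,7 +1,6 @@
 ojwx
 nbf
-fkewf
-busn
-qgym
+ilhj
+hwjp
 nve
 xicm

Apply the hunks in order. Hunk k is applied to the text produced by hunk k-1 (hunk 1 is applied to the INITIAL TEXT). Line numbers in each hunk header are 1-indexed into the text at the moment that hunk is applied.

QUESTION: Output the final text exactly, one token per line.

Hunk 1: at line 5 remove [lfzw] add [xicm,qvtg,vkwgw] -> 13 lines: ojwx nbf fkewf busn qgym nve xicm qvtg vkwgw lox jfw bntg lshqx
Hunk 2: at line 7 remove [qvtg,vkwgw] add [jru,oxhf,ruc] -> 14 lines: ojwx nbf fkewf busn qgym nve xicm jru oxhf ruc lox jfw bntg lshqx
Hunk 3: at line 9 remove [lox] add [wkk,vut] -> 15 lines: ojwx nbf fkewf busn qgym nve xicm jru oxhf ruc wkk vut jfw bntg lshqx
Hunk 4: at line 1 remove [fkewf,busn,qgym] add [ilhj,hwjp] -> 14 lines: ojwx nbf ilhj hwjp nve xicm jru oxhf ruc wkk vut jfw bntg lshqx

Answer: ojwx
nbf
ilhj
hwjp
nve
xicm
jru
oxhf
ruc
wkk
vut
jfw
bntg
lshqx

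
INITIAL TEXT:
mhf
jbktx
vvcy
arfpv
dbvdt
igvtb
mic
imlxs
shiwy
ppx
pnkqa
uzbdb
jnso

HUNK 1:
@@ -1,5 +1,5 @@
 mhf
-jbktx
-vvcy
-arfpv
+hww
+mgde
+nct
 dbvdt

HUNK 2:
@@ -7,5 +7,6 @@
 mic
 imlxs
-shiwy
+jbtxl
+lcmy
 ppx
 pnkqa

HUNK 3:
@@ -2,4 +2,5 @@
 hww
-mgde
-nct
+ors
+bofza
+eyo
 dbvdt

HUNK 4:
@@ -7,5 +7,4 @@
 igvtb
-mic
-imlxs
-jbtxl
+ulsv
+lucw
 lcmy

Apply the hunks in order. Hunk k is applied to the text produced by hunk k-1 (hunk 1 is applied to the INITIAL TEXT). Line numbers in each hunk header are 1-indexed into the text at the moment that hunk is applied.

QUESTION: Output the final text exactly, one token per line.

Answer: mhf
hww
ors
bofza
eyo
dbvdt
igvtb
ulsv
lucw
lcmy
ppx
pnkqa
uzbdb
jnso

Derivation:
Hunk 1: at line 1 remove [jbktx,vvcy,arfpv] add [hww,mgde,nct] -> 13 lines: mhf hww mgde nct dbvdt igvtb mic imlxs shiwy ppx pnkqa uzbdb jnso
Hunk 2: at line 7 remove [shiwy] add [jbtxl,lcmy] -> 14 lines: mhf hww mgde nct dbvdt igvtb mic imlxs jbtxl lcmy ppx pnkqa uzbdb jnso
Hunk 3: at line 2 remove [mgde,nct] add [ors,bofza,eyo] -> 15 lines: mhf hww ors bofza eyo dbvdt igvtb mic imlxs jbtxl lcmy ppx pnkqa uzbdb jnso
Hunk 4: at line 7 remove [mic,imlxs,jbtxl] add [ulsv,lucw] -> 14 lines: mhf hww ors bofza eyo dbvdt igvtb ulsv lucw lcmy ppx pnkqa uzbdb jnso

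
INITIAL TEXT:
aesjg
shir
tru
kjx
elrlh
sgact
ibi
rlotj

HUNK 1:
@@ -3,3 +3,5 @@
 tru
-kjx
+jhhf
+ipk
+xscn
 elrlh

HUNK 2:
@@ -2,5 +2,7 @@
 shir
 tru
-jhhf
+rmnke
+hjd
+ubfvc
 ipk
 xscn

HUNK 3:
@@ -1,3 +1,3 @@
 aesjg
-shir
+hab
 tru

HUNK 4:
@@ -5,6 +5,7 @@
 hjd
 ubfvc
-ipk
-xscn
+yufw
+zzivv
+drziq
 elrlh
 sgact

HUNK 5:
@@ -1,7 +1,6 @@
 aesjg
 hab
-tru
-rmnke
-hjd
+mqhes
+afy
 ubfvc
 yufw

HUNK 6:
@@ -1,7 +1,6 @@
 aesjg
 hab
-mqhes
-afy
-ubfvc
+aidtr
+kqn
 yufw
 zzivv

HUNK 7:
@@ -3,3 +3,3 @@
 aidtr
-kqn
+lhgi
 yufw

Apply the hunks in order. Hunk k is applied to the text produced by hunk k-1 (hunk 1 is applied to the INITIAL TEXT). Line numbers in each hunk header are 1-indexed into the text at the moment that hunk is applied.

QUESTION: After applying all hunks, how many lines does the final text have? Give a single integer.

Hunk 1: at line 3 remove [kjx] add [jhhf,ipk,xscn] -> 10 lines: aesjg shir tru jhhf ipk xscn elrlh sgact ibi rlotj
Hunk 2: at line 2 remove [jhhf] add [rmnke,hjd,ubfvc] -> 12 lines: aesjg shir tru rmnke hjd ubfvc ipk xscn elrlh sgact ibi rlotj
Hunk 3: at line 1 remove [shir] add [hab] -> 12 lines: aesjg hab tru rmnke hjd ubfvc ipk xscn elrlh sgact ibi rlotj
Hunk 4: at line 5 remove [ipk,xscn] add [yufw,zzivv,drziq] -> 13 lines: aesjg hab tru rmnke hjd ubfvc yufw zzivv drziq elrlh sgact ibi rlotj
Hunk 5: at line 1 remove [tru,rmnke,hjd] add [mqhes,afy] -> 12 lines: aesjg hab mqhes afy ubfvc yufw zzivv drziq elrlh sgact ibi rlotj
Hunk 6: at line 1 remove [mqhes,afy,ubfvc] add [aidtr,kqn] -> 11 lines: aesjg hab aidtr kqn yufw zzivv drziq elrlh sgact ibi rlotj
Hunk 7: at line 3 remove [kqn] add [lhgi] -> 11 lines: aesjg hab aidtr lhgi yufw zzivv drziq elrlh sgact ibi rlotj
Final line count: 11

Answer: 11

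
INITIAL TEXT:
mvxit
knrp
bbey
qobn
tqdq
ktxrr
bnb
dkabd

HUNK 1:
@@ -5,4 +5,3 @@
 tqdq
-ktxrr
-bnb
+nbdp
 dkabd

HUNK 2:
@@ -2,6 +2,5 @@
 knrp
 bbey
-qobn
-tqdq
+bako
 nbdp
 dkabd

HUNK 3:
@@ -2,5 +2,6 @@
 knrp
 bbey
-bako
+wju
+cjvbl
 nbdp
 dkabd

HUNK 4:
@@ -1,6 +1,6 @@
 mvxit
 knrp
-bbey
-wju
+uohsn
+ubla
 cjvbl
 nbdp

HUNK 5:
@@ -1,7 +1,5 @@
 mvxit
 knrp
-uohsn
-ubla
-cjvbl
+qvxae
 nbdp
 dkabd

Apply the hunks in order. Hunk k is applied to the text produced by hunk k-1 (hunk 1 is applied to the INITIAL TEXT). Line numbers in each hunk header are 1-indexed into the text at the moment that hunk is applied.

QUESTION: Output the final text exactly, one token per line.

Answer: mvxit
knrp
qvxae
nbdp
dkabd

Derivation:
Hunk 1: at line 5 remove [ktxrr,bnb] add [nbdp] -> 7 lines: mvxit knrp bbey qobn tqdq nbdp dkabd
Hunk 2: at line 2 remove [qobn,tqdq] add [bako] -> 6 lines: mvxit knrp bbey bako nbdp dkabd
Hunk 3: at line 2 remove [bako] add [wju,cjvbl] -> 7 lines: mvxit knrp bbey wju cjvbl nbdp dkabd
Hunk 4: at line 1 remove [bbey,wju] add [uohsn,ubla] -> 7 lines: mvxit knrp uohsn ubla cjvbl nbdp dkabd
Hunk 5: at line 1 remove [uohsn,ubla,cjvbl] add [qvxae] -> 5 lines: mvxit knrp qvxae nbdp dkabd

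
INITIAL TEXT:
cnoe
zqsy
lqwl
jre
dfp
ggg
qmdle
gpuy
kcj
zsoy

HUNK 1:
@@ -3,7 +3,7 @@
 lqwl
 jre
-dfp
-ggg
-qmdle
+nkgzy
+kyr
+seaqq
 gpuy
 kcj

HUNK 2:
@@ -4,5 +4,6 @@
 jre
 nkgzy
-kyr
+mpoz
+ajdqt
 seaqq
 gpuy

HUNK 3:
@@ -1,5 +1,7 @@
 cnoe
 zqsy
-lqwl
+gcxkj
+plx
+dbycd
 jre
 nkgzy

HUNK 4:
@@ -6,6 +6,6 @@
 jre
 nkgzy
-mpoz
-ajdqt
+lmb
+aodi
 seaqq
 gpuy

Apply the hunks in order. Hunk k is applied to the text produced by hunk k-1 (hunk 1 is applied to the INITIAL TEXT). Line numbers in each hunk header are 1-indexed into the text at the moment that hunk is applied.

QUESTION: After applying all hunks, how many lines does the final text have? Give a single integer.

Hunk 1: at line 3 remove [dfp,ggg,qmdle] add [nkgzy,kyr,seaqq] -> 10 lines: cnoe zqsy lqwl jre nkgzy kyr seaqq gpuy kcj zsoy
Hunk 2: at line 4 remove [kyr] add [mpoz,ajdqt] -> 11 lines: cnoe zqsy lqwl jre nkgzy mpoz ajdqt seaqq gpuy kcj zsoy
Hunk 3: at line 1 remove [lqwl] add [gcxkj,plx,dbycd] -> 13 lines: cnoe zqsy gcxkj plx dbycd jre nkgzy mpoz ajdqt seaqq gpuy kcj zsoy
Hunk 4: at line 6 remove [mpoz,ajdqt] add [lmb,aodi] -> 13 lines: cnoe zqsy gcxkj plx dbycd jre nkgzy lmb aodi seaqq gpuy kcj zsoy
Final line count: 13

Answer: 13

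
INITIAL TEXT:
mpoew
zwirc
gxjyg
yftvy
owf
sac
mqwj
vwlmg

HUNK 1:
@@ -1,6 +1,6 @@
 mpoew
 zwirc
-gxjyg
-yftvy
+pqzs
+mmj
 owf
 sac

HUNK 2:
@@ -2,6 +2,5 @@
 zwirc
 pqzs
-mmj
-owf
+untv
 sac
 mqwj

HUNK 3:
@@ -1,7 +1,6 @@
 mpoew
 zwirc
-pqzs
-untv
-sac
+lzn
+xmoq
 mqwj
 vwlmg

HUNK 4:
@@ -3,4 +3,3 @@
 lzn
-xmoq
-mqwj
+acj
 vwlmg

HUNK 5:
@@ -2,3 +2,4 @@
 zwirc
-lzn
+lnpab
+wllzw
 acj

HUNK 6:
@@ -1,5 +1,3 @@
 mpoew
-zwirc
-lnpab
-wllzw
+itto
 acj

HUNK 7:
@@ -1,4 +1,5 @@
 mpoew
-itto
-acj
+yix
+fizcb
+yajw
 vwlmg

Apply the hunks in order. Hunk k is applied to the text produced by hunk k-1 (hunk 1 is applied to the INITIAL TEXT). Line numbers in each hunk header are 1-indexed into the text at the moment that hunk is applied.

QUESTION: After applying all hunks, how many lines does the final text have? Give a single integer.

Answer: 5

Derivation:
Hunk 1: at line 1 remove [gxjyg,yftvy] add [pqzs,mmj] -> 8 lines: mpoew zwirc pqzs mmj owf sac mqwj vwlmg
Hunk 2: at line 2 remove [mmj,owf] add [untv] -> 7 lines: mpoew zwirc pqzs untv sac mqwj vwlmg
Hunk 3: at line 1 remove [pqzs,untv,sac] add [lzn,xmoq] -> 6 lines: mpoew zwirc lzn xmoq mqwj vwlmg
Hunk 4: at line 3 remove [xmoq,mqwj] add [acj] -> 5 lines: mpoew zwirc lzn acj vwlmg
Hunk 5: at line 2 remove [lzn] add [lnpab,wllzw] -> 6 lines: mpoew zwirc lnpab wllzw acj vwlmg
Hunk 6: at line 1 remove [zwirc,lnpab,wllzw] add [itto] -> 4 lines: mpoew itto acj vwlmg
Hunk 7: at line 1 remove [itto,acj] add [yix,fizcb,yajw] -> 5 lines: mpoew yix fizcb yajw vwlmg
Final line count: 5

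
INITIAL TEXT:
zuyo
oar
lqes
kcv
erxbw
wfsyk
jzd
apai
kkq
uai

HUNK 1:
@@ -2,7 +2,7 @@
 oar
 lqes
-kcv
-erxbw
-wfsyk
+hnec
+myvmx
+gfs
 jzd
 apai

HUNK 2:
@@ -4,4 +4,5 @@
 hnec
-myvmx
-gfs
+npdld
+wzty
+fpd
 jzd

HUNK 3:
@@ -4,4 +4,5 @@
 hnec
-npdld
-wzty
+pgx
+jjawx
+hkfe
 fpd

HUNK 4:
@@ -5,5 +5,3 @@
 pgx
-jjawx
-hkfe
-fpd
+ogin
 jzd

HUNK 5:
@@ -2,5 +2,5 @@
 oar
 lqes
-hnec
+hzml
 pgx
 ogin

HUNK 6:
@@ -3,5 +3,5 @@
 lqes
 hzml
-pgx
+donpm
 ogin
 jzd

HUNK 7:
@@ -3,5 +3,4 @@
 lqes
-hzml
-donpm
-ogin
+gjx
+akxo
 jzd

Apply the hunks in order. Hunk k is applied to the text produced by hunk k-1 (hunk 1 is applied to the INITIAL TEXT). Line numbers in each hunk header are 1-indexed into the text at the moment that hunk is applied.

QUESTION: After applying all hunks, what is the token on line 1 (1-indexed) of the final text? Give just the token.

Answer: zuyo

Derivation:
Hunk 1: at line 2 remove [kcv,erxbw,wfsyk] add [hnec,myvmx,gfs] -> 10 lines: zuyo oar lqes hnec myvmx gfs jzd apai kkq uai
Hunk 2: at line 4 remove [myvmx,gfs] add [npdld,wzty,fpd] -> 11 lines: zuyo oar lqes hnec npdld wzty fpd jzd apai kkq uai
Hunk 3: at line 4 remove [npdld,wzty] add [pgx,jjawx,hkfe] -> 12 lines: zuyo oar lqes hnec pgx jjawx hkfe fpd jzd apai kkq uai
Hunk 4: at line 5 remove [jjawx,hkfe,fpd] add [ogin] -> 10 lines: zuyo oar lqes hnec pgx ogin jzd apai kkq uai
Hunk 5: at line 2 remove [hnec] add [hzml] -> 10 lines: zuyo oar lqes hzml pgx ogin jzd apai kkq uai
Hunk 6: at line 3 remove [pgx] add [donpm] -> 10 lines: zuyo oar lqes hzml donpm ogin jzd apai kkq uai
Hunk 7: at line 3 remove [hzml,donpm,ogin] add [gjx,akxo] -> 9 lines: zuyo oar lqes gjx akxo jzd apai kkq uai
Final line 1: zuyo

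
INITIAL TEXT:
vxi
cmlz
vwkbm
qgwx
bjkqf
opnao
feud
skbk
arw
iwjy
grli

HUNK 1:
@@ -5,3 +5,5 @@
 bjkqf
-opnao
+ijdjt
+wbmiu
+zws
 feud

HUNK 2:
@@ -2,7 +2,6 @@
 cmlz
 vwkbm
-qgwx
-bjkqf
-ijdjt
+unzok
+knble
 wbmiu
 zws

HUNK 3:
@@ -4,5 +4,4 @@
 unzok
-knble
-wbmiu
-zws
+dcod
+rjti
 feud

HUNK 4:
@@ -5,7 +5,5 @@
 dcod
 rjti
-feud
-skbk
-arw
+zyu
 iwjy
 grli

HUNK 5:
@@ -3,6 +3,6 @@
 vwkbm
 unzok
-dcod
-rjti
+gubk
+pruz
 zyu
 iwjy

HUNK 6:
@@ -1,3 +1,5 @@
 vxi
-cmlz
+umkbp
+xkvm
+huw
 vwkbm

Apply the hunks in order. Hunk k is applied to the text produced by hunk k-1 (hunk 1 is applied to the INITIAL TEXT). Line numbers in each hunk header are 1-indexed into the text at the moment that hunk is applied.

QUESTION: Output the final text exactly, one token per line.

Hunk 1: at line 5 remove [opnao] add [ijdjt,wbmiu,zws] -> 13 lines: vxi cmlz vwkbm qgwx bjkqf ijdjt wbmiu zws feud skbk arw iwjy grli
Hunk 2: at line 2 remove [qgwx,bjkqf,ijdjt] add [unzok,knble] -> 12 lines: vxi cmlz vwkbm unzok knble wbmiu zws feud skbk arw iwjy grli
Hunk 3: at line 4 remove [knble,wbmiu,zws] add [dcod,rjti] -> 11 lines: vxi cmlz vwkbm unzok dcod rjti feud skbk arw iwjy grli
Hunk 4: at line 5 remove [feud,skbk,arw] add [zyu] -> 9 lines: vxi cmlz vwkbm unzok dcod rjti zyu iwjy grli
Hunk 5: at line 3 remove [dcod,rjti] add [gubk,pruz] -> 9 lines: vxi cmlz vwkbm unzok gubk pruz zyu iwjy grli
Hunk 6: at line 1 remove [cmlz] add [umkbp,xkvm,huw] -> 11 lines: vxi umkbp xkvm huw vwkbm unzok gubk pruz zyu iwjy grli

Answer: vxi
umkbp
xkvm
huw
vwkbm
unzok
gubk
pruz
zyu
iwjy
grli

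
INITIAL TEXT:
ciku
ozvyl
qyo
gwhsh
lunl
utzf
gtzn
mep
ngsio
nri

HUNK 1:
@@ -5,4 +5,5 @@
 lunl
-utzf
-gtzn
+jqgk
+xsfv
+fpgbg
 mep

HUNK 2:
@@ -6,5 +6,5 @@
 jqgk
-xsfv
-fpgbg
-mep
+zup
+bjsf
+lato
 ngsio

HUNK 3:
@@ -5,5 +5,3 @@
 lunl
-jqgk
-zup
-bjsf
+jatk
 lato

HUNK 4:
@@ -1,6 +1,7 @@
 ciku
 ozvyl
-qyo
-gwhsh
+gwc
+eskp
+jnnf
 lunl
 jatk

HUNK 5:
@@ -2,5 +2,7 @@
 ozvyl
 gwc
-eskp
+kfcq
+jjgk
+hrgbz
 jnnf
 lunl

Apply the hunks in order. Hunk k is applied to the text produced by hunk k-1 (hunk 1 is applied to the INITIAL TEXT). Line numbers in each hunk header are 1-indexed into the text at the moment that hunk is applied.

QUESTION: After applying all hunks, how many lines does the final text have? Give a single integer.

Hunk 1: at line 5 remove [utzf,gtzn] add [jqgk,xsfv,fpgbg] -> 11 lines: ciku ozvyl qyo gwhsh lunl jqgk xsfv fpgbg mep ngsio nri
Hunk 2: at line 6 remove [xsfv,fpgbg,mep] add [zup,bjsf,lato] -> 11 lines: ciku ozvyl qyo gwhsh lunl jqgk zup bjsf lato ngsio nri
Hunk 3: at line 5 remove [jqgk,zup,bjsf] add [jatk] -> 9 lines: ciku ozvyl qyo gwhsh lunl jatk lato ngsio nri
Hunk 4: at line 1 remove [qyo,gwhsh] add [gwc,eskp,jnnf] -> 10 lines: ciku ozvyl gwc eskp jnnf lunl jatk lato ngsio nri
Hunk 5: at line 2 remove [eskp] add [kfcq,jjgk,hrgbz] -> 12 lines: ciku ozvyl gwc kfcq jjgk hrgbz jnnf lunl jatk lato ngsio nri
Final line count: 12

Answer: 12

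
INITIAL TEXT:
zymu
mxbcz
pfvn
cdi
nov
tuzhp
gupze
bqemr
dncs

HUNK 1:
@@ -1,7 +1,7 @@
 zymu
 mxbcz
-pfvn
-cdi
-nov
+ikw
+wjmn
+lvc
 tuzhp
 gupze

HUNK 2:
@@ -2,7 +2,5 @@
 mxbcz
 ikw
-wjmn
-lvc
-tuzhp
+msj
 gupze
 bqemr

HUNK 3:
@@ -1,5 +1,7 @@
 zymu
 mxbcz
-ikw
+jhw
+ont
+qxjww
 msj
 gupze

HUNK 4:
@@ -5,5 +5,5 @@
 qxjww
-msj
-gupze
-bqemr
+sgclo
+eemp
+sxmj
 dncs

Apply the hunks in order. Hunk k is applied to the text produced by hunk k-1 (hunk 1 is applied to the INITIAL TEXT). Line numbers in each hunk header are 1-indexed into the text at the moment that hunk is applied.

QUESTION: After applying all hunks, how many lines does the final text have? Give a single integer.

Answer: 9

Derivation:
Hunk 1: at line 1 remove [pfvn,cdi,nov] add [ikw,wjmn,lvc] -> 9 lines: zymu mxbcz ikw wjmn lvc tuzhp gupze bqemr dncs
Hunk 2: at line 2 remove [wjmn,lvc,tuzhp] add [msj] -> 7 lines: zymu mxbcz ikw msj gupze bqemr dncs
Hunk 3: at line 1 remove [ikw] add [jhw,ont,qxjww] -> 9 lines: zymu mxbcz jhw ont qxjww msj gupze bqemr dncs
Hunk 4: at line 5 remove [msj,gupze,bqemr] add [sgclo,eemp,sxmj] -> 9 lines: zymu mxbcz jhw ont qxjww sgclo eemp sxmj dncs
Final line count: 9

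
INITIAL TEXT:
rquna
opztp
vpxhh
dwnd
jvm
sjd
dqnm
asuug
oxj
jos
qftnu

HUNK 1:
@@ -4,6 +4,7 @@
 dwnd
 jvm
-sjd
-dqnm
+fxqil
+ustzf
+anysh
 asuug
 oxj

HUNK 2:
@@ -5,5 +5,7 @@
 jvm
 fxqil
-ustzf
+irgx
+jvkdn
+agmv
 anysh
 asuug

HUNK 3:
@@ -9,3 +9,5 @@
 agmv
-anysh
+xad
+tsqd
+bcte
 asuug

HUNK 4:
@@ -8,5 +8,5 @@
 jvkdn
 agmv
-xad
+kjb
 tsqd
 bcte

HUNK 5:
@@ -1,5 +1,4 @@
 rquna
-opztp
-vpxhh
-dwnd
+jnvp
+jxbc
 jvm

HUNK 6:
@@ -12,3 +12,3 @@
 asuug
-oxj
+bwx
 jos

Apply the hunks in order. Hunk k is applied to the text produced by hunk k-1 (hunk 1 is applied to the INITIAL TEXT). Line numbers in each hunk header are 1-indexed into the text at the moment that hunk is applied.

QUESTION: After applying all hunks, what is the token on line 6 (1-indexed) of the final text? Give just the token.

Answer: irgx

Derivation:
Hunk 1: at line 4 remove [sjd,dqnm] add [fxqil,ustzf,anysh] -> 12 lines: rquna opztp vpxhh dwnd jvm fxqil ustzf anysh asuug oxj jos qftnu
Hunk 2: at line 5 remove [ustzf] add [irgx,jvkdn,agmv] -> 14 lines: rquna opztp vpxhh dwnd jvm fxqil irgx jvkdn agmv anysh asuug oxj jos qftnu
Hunk 3: at line 9 remove [anysh] add [xad,tsqd,bcte] -> 16 lines: rquna opztp vpxhh dwnd jvm fxqil irgx jvkdn agmv xad tsqd bcte asuug oxj jos qftnu
Hunk 4: at line 8 remove [xad] add [kjb] -> 16 lines: rquna opztp vpxhh dwnd jvm fxqil irgx jvkdn agmv kjb tsqd bcte asuug oxj jos qftnu
Hunk 5: at line 1 remove [opztp,vpxhh,dwnd] add [jnvp,jxbc] -> 15 lines: rquna jnvp jxbc jvm fxqil irgx jvkdn agmv kjb tsqd bcte asuug oxj jos qftnu
Hunk 6: at line 12 remove [oxj] add [bwx] -> 15 lines: rquna jnvp jxbc jvm fxqil irgx jvkdn agmv kjb tsqd bcte asuug bwx jos qftnu
Final line 6: irgx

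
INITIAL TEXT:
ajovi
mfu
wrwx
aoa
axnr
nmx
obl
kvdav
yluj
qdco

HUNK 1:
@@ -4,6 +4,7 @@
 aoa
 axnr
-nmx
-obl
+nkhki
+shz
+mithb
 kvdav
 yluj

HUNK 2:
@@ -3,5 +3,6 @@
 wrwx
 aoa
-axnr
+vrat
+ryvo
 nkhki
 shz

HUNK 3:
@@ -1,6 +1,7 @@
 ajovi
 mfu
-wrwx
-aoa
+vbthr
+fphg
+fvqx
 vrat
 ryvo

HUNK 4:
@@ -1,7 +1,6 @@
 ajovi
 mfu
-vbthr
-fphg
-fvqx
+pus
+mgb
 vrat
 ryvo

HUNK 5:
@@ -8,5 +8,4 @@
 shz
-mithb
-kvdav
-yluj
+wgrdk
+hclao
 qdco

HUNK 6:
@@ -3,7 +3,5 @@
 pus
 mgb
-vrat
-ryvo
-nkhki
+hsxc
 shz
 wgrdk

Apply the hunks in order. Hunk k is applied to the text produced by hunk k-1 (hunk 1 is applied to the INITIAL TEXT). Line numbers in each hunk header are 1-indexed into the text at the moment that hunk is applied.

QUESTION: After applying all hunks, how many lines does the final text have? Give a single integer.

Hunk 1: at line 4 remove [nmx,obl] add [nkhki,shz,mithb] -> 11 lines: ajovi mfu wrwx aoa axnr nkhki shz mithb kvdav yluj qdco
Hunk 2: at line 3 remove [axnr] add [vrat,ryvo] -> 12 lines: ajovi mfu wrwx aoa vrat ryvo nkhki shz mithb kvdav yluj qdco
Hunk 3: at line 1 remove [wrwx,aoa] add [vbthr,fphg,fvqx] -> 13 lines: ajovi mfu vbthr fphg fvqx vrat ryvo nkhki shz mithb kvdav yluj qdco
Hunk 4: at line 1 remove [vbthr,fphg,fvqx] add [pus,mgb] -> 12 lines: ajovi mfu pus mgb vrat ryvo nkhki shz mithb kvdav yluj qdco
Hunk 5: at line 8 remove [mithb,kvdav,yluj] add [wgrdk,hclao] -> 11 lines: ajovi mfu pus mgb vrat ryvo nkhki shz wgrdk hclao qdco
Hunk 6: at line 3 remove [vrat,ryvo,nkhki] add [hsxc] -> 9 lines: ajovi mfu pus mgb hsxc shz wgrdk hclao qdco
Final line count: 9

Answer: 9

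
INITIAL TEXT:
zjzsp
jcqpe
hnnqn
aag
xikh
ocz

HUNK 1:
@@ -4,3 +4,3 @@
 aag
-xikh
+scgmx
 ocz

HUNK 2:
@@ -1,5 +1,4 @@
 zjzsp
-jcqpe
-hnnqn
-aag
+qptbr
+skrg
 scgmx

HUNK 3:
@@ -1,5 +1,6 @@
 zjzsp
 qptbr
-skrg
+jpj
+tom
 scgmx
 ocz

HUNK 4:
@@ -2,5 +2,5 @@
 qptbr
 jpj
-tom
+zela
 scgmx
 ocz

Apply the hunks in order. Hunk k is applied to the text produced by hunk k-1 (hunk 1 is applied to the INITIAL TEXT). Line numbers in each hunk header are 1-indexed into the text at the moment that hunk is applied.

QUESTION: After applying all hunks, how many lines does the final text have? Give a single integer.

Answer: 6

Derivation:
Hunk 1: at line 4 remove [xikh] add [scgmx] -> 6 lines: zjzsp jcqpe hnnqn aag scgmx ocz
Hunk 2: at line 1 remove [jcqpe,hnnqn,aag] add [qptbr,skrg] -> 5 lines: zjzsp qptbr skrg scgmx ocz
Hunk 3: at line 1 remove [skrg] add [jpj,tom] -> 6 lines: zjzsp qptbr jpj tom scgmx ocz
Hunk 4: at line 2 remove [tom] add [zela] -> 6 lines: zjzsp qptbr jpj zela scgmx ocz
Final line count: 6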